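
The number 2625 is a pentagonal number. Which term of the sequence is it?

42

Set n(3n−1)/2 = 2625, giving 3n² − n − 5250 = 0.
The discriminant is 1 + 24·2625 = 63001, and √63001 = 251.
So n = (1 + 251) / 6 = 252/6 = 42.
Check: 42·(3·42 − 1)/2 = 2625. ✓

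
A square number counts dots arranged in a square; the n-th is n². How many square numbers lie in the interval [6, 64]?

6

The n-th square number is n².
Smallest index with value ≥ 6: n = 3 (giving 9).
Largest index with value ≤ 64: n = 8 (giving 64).
Indices 3 through 8: 6 terms.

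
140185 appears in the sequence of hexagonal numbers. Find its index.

265

Set n(2n−1) = 140185, giving 2n² − n − 140185 = 0.
The discriminant is 1 + 8·140185 = 1121481, and √1121481 = 1059.
So n = (1 + 1059) / 4 = 1060/4 = 265.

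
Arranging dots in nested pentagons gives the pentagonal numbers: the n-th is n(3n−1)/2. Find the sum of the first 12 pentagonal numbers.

936

Σ i(3i−1)/2 = (3Σi² − Σi) / 2 over i = 1..12.
Σi = 78 and Σi² = 650.
(3·650 − 1·78) / 2 = 1872/2 = 936.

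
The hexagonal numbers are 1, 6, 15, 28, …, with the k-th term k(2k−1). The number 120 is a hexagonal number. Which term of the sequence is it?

8

Set n(2n−1) = 120, giving 2n² − n − 120 = 0.
The discriminant is 1 + 8·120 = 961, and √961 = 31.
So n = (1 + 31) / 4 = 32/4 = 8.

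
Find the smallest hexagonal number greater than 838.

Solve n(2n−1) > 838 for integer n.
The largest n with value ≤ 838 is 20 (since 780 ≤ 838 < 861), so the first above is n = 21, value 861.

861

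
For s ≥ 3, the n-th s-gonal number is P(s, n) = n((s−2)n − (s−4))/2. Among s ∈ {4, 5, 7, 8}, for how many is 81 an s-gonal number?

2

s = 4: P(4, 9) = 81. ✓
s = 5: P(5, 7) = 70 and P(5, 8) = 92; 81 is not s-gonal.
s = 7: P(7, 6) = 81. ✓
s = 8: P(8, 5) = 65 and P(8, 6) = 96; 81 is not s-gonal.
Hits: s ∈ {4, 7} → 2.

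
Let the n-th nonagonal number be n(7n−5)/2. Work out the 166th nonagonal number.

The 166th nonagonal number is n(7n−5)/2 with n = 166.
166·(7·166 − 5)/2 = 166·1157/2 = 96031.

96031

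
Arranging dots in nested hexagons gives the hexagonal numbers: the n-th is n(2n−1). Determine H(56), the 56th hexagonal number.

6216

56·(2·56 − 1) = 56·111 = 6216.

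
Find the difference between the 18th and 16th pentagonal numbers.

18·(3·18 − 1)/2 = 477 and 16·(3·16 − 1)/2 = 376.
Difference: 477 − 376 = 101.

101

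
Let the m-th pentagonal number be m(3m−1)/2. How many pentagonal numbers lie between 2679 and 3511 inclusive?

The n-th pentagonal number is n(3n−1)/2.
Smallest index with value ≥ 2679: n = 43 (giving 2752).
Largest index with value ≤ 3511: n = 48 (giving 3432).
Indices 43 through 48: 6 terms.

6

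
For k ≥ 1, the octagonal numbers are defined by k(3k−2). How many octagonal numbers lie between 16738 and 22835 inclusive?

The n-th octagonal number is n(3n−2).
Smallest index with value ≥ 16738: n = 76 (giving 17176).
Largest index with value ≤ 22835: n = 87 (giving 22533).
Indices 76 through 87: 12 terms.

12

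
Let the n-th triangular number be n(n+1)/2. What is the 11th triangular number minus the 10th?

Consecutive triangular numbers differ by n: T_{11} − T_{10} = 11.

11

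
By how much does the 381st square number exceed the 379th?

1520

381² = 145161 and 379² = 143641.
Difference: 145161 − 143641 = 1520.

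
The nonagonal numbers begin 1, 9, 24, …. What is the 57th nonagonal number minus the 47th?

3615

57·(7·57 − 5)/2 = 11229 and 47·(7·47 − 5)/2 = 7614.
Difference: 11229 − 7614 = 3615.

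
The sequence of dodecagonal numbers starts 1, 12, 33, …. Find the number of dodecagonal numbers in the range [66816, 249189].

108

The n-th dodecagonal number is n(5n−4).
Smallest index with value ≥ 66816: n = 116 (giving 66816).
Largest index with value ≤ 249189: n = 223 (giving 247753).
Indices 116 through 223: 108 terms.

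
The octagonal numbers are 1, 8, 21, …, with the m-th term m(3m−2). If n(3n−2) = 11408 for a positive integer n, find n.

Set n(3n−2) = 11408, giving 3n² − 2n − 11408 = 0.
The discriminant is 4 + 12·11408 = 136900, and √136900 = 370.
So n = (2 + 370) / 6 = 372/6 = 62.
Check: 62·(3·62 − 2) = 11408. ✓

62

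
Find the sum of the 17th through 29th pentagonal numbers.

10439

Σ i(3i−1)/2 = (3Σi² − Σi) / 2 over i = 17..29.
Σi = 435 − 136 = 299 and Σi² = 8555 − 1496 = 7059.
(3·7059 − 1·299) / 2 = 20878/2 = 10439.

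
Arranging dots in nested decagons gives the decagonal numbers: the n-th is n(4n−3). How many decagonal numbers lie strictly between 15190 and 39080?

37

The n-th decagonal number is n(4n−3).
Smallest index with value > 15190: n = 63 (giving 15687).
Largest index with value < 39080: n = 99 (giving 38907).
Indices 63 through 99: 37 terms.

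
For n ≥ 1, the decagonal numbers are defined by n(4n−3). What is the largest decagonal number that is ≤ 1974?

Solve n(4n−3) ≤ 1974 for integer n.
n = 22 gives 1870 ≤ 1974, while n = 23 gives 2047 > 1974; so the answer is 1870.

1870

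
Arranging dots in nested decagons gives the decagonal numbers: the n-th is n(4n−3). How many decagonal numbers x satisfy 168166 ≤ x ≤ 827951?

250

The n-th decagonal number is n(4n−3).
Smallest index with value ≥ 168166: n = 206 (giving 169126).
Largest index with value ≤ 827951: n = 455 (giving 826735).
Indices 206 through 455: 250 terms.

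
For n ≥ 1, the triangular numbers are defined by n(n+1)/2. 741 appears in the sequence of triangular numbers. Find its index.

Set n(n+1)/2 = 741, giving n² + n − 1482 = 0.
So n = (-1 + 77) / 2 = 76/2 = 38.
Check: 38·39/2 = 741. ✓

38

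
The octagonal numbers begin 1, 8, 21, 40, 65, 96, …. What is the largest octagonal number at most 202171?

200725

Solve n(3n−2) ≤ 202171 for integer n.
n = 259 gives 200725 ≤ 202171, while n = 260 gives 202280 > 202171; so the answer is 200725.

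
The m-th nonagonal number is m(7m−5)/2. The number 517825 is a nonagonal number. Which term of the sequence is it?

Set n(7n−5)/2 = 517825, giving 7n² − 5n − 1035650 = 0.
So n = (5 + 5385) / 14 = 5390/14 = 385.
Check: 385·(7·385 − 5)/2 = 517825. ✓

385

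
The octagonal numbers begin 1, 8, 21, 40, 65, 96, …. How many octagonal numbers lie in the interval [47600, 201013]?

The n-th octagonal number is n(3n−2).
Smallest index with value ≥ 47600: n = 127 (giving 48133).
Largest index with value ≤ 201013: n = 259 (giving 200725).
Indices 127 through 259: 133 terms.

133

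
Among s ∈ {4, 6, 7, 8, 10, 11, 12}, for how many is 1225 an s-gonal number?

s = 4: P(4, 35) = 1225. ✓
s = 6: P(6, 25) = 1225. ✓
s = 7: P(7, 22) = 1177 and P(7, 23) = 1288; 1225 is not s-gonal.
s = 8: P(8, 20) = 1160 and P(8, 21) = 1281; 1225 is not s-gonal.
s = 10: P(10, 17) = 1105 and P(10, 18) = 1242; 1225 is not s-gonal.
s = 11: P(11, 16) = 1096 and P(11, 17) = 1241; 1225 is not s-gonal.
s = 12: P(12, 16) = 1216 and P(12, 17) = 1377; 1225 is not s-gonal.
Hits: s ∈ {4, 6} → 2.

2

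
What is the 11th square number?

The 11th square number is n² with n = 11.
11² = 121.

121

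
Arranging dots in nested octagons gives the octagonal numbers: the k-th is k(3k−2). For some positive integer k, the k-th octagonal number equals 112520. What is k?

194

Set n(3n−2) = 112520, giving 3n² − 2n − 112520 = 0.
So n = (2 + 1162) / 6 = 1164/6 = 194.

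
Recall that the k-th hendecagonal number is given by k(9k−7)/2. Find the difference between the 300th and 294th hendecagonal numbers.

300·(9·300 − 7)/2 = 403950 and 294·(9·294 − 7)/2 = 387933.
Difference: 403950 − 387933 = 16017.

16017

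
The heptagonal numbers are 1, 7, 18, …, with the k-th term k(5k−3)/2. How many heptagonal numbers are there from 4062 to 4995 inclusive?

5

The n-th heptagonal number is n(5n−3)/2.
Smallest index with value ≥ 4062: n = 41 (giving 4141).
Largest index with value ≤ 4995: n = 45 (giving 4995).
Indices 41 through 45: 5 terms.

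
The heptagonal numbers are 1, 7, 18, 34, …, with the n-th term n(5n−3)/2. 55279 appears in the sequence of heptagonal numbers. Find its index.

Set n(5n−3)/2 = 55279, giving 5n² − 3n − 110558 = 0.
The discriminant is 9 + 40·55279 = 2211169, and √2211169 = 1487.
So n = (3 + 1487) / 10 = 1490/10 = 149.
Check: 149·(5·149 − 3)/2 = 55279. ✓

149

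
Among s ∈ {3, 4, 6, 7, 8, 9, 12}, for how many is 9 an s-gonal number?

2

s = 3: P(3, 3) = 6 and P(3, 4) = 10; 9 is not s-gonal.
s = 4: P(4, 3) = 9. ✓
s = 6: P(6, 2) = 6 and P(6, 3) = 15; 9 is not s-gonal.
s = 7: P(7, 2) = 7 and P(7, 3) = 18; 9 is not s-gonal.
s = 8: P(8, 2) = 8 and P(8, 3) = 21; 9 is not s-gonal.
s = 9: P(9, 2) = 9. ✓
s = 12: P(12, 1) = 1 and P(12, 2) = 12; 9 is not s-gonal.
Hits: s ∈ {4, 9} → 2.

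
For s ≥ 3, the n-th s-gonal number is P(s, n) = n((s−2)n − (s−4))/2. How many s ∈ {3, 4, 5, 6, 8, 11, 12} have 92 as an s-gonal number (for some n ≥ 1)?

s = 3: P(3, 13) = 91 and P(3, 14) = 105; 92 is not s-gonal.
s = 4: P(4, 9) = 81 and P(4, 10) = 100; 92 is not s-gonal.
s = 5: P(5, 8) = 92. ✓
s = 6: P(6, 7) = 91 and P(6, 8) = 120; 92 is not s-gonal.
s = 8: P(8, 5) = 65 and P(8, 6) = 96; 92 is not s-gonal.
s = 11: P(11, 4) = 58 and P(11, 5) = 95; 92 is not s-gonal.
s = 12: P(12, 4) = 64 and P(12, 5) = 105; 92 is not s-gonal.
Hits: s ∈ {5} → 1.

1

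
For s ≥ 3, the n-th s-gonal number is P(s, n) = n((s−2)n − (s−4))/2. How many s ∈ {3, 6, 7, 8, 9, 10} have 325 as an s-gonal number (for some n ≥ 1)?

s = 3: P(3, 25) = 325. ✓
s = 6: P(6, 13) = 325. ✓
s = 7: P(7, 11) = 286 and P(7, 12) = 342; 325 is not s-gonal.
s = 8: P(8, 10) = 280 and P(8, 11) = 341; 325 is not s-gonal.
s = 9: P(9, 10) = 325. ✓
s = 10: P(10, 9) = 297 and P(10, 10) = 370; 325 is not s-gonal.
Hits: s ∈ {3, 6, 9} → 3.

3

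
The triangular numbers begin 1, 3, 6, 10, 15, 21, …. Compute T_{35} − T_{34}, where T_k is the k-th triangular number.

Consecutive triangular numbers differ by n: T_{35} − T_{34} = 35.

35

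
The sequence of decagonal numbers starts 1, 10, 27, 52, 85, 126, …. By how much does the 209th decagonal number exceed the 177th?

209·(4·209 − 3) = 174097 and 177·(4·177 − 3) = 124785.
Difference: 174097 − 124785 = 49312.

49312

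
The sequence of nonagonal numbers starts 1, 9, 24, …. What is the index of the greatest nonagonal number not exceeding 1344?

Solve n(7n−5)/2 ≤ 1344 for integer n.
n = 19 gives 1216 ≤ 1344, while n = 20 gives 1350 > 1344; so the answer is index 19.

19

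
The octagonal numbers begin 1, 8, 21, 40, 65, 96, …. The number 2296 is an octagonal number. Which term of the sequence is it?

Set n(3n−2) = 2296, giving 3n² − 2n − 2296 = 0.
The discriminant is 4 + 12·2296 = 27556, and √27556 = 166.
So n = (2 + 166) / 6 = 168/6 = 28.

28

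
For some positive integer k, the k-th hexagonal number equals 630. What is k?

Set n(2n−1) = 630, giving 2n² − n − 630 = 0.
The discriminant is 1 + 8·630 = 5041, and √5041 = 71.
So n = (1 + 71) / 4 = 72/4 = 18.

18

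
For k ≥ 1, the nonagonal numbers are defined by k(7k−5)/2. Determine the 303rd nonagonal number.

303·(7·303 − 5)/2 = 303·2116/2 = 303·1058 = 320574.

320574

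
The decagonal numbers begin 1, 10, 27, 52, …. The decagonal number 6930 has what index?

42

Set n(4n−3) = 6930, giving 4n² − 3n − 6930 = 0.
The discriminant is 9 + 16·6930 = 110889, and √110889 = 333.
So n = (3 + 333) / 8 = 336/8 = 42.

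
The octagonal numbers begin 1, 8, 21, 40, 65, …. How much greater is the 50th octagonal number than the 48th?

50·(3·50 − 2) = 7400 and 48·(3·48 − 2) = 6816.
Difference: 7400 − 6816 = 584.

584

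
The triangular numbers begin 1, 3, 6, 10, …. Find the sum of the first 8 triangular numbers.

Σ i(i+1)/2 = (Σi² + Σi) / 2 over i = 1..8.
Σi = 36 and Σi² = 204.
(1·204 + 1·36) / 2 = 240/2 = 120.

120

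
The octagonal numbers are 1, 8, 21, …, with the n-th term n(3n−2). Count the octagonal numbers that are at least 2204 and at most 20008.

The n-th octagonal number is n(3n−2).
Smallest index with value ≥ 2204: n = 28 (giving 2296).
Largest index with value ≤ 20008: n = 82 (giving 20008).
Indices 28 through 82: 55 terms.

55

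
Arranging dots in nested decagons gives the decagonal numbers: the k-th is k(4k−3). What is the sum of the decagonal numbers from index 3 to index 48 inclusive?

Σ i(4i−3) = 4Σi² − 3Σi over i = 3..48.
Σi = 1176 − 3 = 1173 and Σi² = 38024 − 5 = 38019.
4·38019 − 3·1173 = 148557.

148557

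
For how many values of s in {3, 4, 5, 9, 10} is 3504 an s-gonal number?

s = 3: P(3, 83) = 3486 and P(3, 84) = 3570; 3504 is not s-gonal.
s = 4: P(4, 59) = 3481 and P(4, 60) = 3600; 3504 is not s-gonal.
s = 5: P(5, 48) = 3432 and P(5, 49) = 3577; 3504 is not s-gonal.
s = 9: P(9, 32) = 3504. ✓
s = 10: P(10, 29) = 3277 and P(10, 30) = 3510; 3504 is not s-gonal.
Hits: s ∈ {9} → 1.

1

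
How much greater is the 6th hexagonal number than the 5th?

21

Consecutive hexagonal numbers differ by 4n − 3: here 4·6 − 3 = 21.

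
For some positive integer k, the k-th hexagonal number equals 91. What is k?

7

Set n(2n−1) = 91, giving 2n² − n − 91 = 0.
The discriminant is 1 + 8·91 = 729, and √729 = 27.
So n = (1 + 27) / 4 = 28/4 = 7.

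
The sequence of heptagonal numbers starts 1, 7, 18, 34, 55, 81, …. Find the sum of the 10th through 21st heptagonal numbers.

7286

Σ i(5i−3)/2 = (5Σi² − 3Σi) / 2 over i = 10..21.
Σi = 231 − 45 = 186 and Σi² = 3311 − 285 = 3026.
(5·3026 − 3·186) / 2 = 14572/2 = 7286.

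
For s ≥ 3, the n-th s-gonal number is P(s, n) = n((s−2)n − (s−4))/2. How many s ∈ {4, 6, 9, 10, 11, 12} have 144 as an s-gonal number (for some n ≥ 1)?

s = 4: P(4, 12) = 144. ✓
s = 6: P(6, 8) = 120 and P(6, 9) = 153; 144 is not s-gonal.
s = 9: P(9, 6) = 111 and P(9, 7) = 154; 144 is not s-gonal.
s = 10: P(10, 6) = 126 and P(10, 7) = 175; 144 is not s-gonal.
s = 11: P(11, 6) = 141 and P(11, 7) = 196; 144 is not s-gonal.
s = 12: P(12, 5) = 105 and P(12, 6) = 156; 144 is not s-gonal.
Hits: s ∈ {4} → 1.

1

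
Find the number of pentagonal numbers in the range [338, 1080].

12

The n-th pentagonal number is n(3n−1)/2.
Smallest index with value ≥ 338: n = 16 (giving 376).
Largest index with value ≤ 1080: n = 27 (giving 1080).
Indices 16 through 27: 12 terms.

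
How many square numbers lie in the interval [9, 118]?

8

The n-th square number is n².
Smallest index with value ≥ 9: n = 3 (giving 9).
Largest index with value ≤ 118: n = 10 (giving 100).
Indices 3 through 10: 8 terms.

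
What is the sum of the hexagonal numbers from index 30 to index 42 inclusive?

Σ i(2i−1) = 2Σi² − Σi over i = 30..42.
Σi = 903 − 435 = 468 and Σi² = 25585 − 8555 = 17030.
2·17030 − 1·468 = 33592.

33592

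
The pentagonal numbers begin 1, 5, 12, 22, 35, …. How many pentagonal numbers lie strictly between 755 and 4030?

29

The n-th pentagonal number is n(3n−1)/2.
Smallest index with value > 755: n = 23 (giving 782).
Largest index with value < 4030: n = 51 (giving 3876).
Indices 23 through 51: 29 terms.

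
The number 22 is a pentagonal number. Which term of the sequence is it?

Set n(3n−1)/2 = 22, giving 3n² − n − 44 = 0.
The discriminant is 1 + 24·22 = 529, and √529 = 23.
So n = (1 + 23) / 6 = 24/6 = 4.
Check: 4·(3·4 − 1)/2 = 22. ✓

4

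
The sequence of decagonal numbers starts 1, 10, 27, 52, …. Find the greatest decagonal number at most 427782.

426735

Solve n(4n−3) ≤ 427782 for integer n.
n = 327 gives 426735 ≤ 427782, while n = 328 gives 429352 > 427782; so the answer is 426735.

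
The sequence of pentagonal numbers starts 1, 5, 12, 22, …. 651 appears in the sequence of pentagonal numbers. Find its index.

21

Set n(3n−1)/2 = 651, giving 3n² − n − 1302 = 0.
The discriminant is 1 + 24·651 = 15625, and √15625 = 125.
So n = (1 + 125) / 6 = 126/6 = 21.
Check: 21·(3·21 − 1)/2 = 651. ✓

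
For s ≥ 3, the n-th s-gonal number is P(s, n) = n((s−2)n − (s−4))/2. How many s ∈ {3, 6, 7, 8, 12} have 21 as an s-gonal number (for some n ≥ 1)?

s = 3: P(3, 6) = 21. ✓
s = 6: P(6, 3) = 15 and P(6, 4) = 28; 21 is not s-gonal.
s = 7: P(7, 3) = 18 and P(7, 4) = 34; 21 is not s-gonal.
s = 8: P(8, 3) = 21. ✓
s = 12: P(12, 2) = 12 and P(12, 3) = 33; 21 is not s-gonal.
Hits: s ∈ {3, 8} → 2.

2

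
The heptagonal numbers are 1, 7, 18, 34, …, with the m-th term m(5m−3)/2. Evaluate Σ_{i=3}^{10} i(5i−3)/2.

Σ i(5i−3)/2 = (5Σi² − 3Σi) / 2 over i = 3..10.
Σi = 55 − 3 = 52 and Σi² = 385 − 5 = 380.
(5·380 − 3·52) / 2 = 1744/2 = 872.

872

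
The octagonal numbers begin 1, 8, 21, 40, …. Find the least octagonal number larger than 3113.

Solve n(3n−2) > 3113 for integer n.
The largest n with value ≤ 3113 is 32 (since 3008 ≤ 3113 < 3201), so the first above is n = 33, value 3201.

3201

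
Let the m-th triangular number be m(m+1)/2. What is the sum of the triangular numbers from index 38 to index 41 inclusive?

Σ i(i+1)/2 = (Σi² + Σi) / 2 over i = 38..41.
Σi = 861 − 703 = 158 and Σi² = 23821 − 17575 = 6246.
(1·6246 + 1·158) / 2 = 6404/2 = 3202.

3202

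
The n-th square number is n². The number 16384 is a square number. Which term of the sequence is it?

We need n² = 16384, so n = √16384 = 128.

128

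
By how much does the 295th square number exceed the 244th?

295² = 87025 and 244² = 59536.
Difference: 87025 − 59536 = 27489.

27489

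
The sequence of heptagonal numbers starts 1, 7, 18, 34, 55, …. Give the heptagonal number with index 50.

The 50th heptagonal number is n(5n−3)/2 with n = 50.
50·(5·50 − 3)/2 = 50·247/2 = 6175.

6175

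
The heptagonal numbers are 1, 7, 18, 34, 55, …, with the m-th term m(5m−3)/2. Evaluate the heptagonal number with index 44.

4774

The 44th heptagonal number is n(5n−3)/2 with n = 44.
44·(5·44 − 3)/2 = 44·217/2 = 4774.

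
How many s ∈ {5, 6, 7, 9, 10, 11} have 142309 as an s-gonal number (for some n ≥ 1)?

1

s = 5: P(5, 308) = 142142 and P(5, 309) = 143067; 142309 is not s-gonal.
s = 6: P(6, 266) = 141246 and P(6, 267) = 142311; 142309 is not s-gonal.
s = 7: P(7, 238) = 141253 and P(7, 239) = 142444; 142309 is not s-gonal.
s = 9: P(9, 202) = 142309. ✓
s = 10: P(10, 188) = 140812 and P(10, 189) = 142317; 142309 is not s-gonal.
s = 11: P(11, 178) = 141955 and P(11, 179) = 143558; 142309 is not s-gonal.
Hits: s ∈ {9} → 1.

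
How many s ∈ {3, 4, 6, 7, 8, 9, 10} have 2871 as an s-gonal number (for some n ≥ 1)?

1

s = 3: P(3, 75) = 2850 and P(3, 76) = 2926; 2871 is not s-gonal.
s = 4: P(4, 53) = 2809 and P(4, 54) = 2916; 2871 is not s-gonal.
s = 6: P(6, 38) = 2850 and P(6, 39) = 3003; 2871 is not s-gonal.
s = 7: P(7, 34) = 2839 and P(7, 35) = 3010; 2871 is not s-gonal.
s = 8: P(8, 31) = 2821 and P(8, 32) = 3008; 2871 is not s-gonal.
s = 9: P(9, 29) = 2871. ✓
s = 10: P(10, 27) = 2835 and P(10, 28) = 3052; 2871 is not s-gonal.
Hits: s ∈ {9} → 1.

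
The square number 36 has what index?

6

We need n² = 36, so n = √36 = 6.
Check: 6² = 36. ✓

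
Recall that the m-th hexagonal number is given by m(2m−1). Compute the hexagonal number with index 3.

The 3rd hexagonal number is n(2n−1) with n = 3.
3·(2·3 − 1) = 3·5 = 15.

15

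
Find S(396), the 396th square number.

The 396th square number is n² with n = 396.
396² = 156816.

156816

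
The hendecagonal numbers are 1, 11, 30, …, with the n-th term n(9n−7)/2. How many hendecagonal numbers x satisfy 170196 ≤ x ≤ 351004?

The n-th hendecagonal number is n(9n−7)/2.
Smallest index with value ≥ 170196: n = 195 (giving 170430).
Largest index with value ≤ 351004: n = 279 (giving 349308).
Indices 195 through 279: 85 terms.

85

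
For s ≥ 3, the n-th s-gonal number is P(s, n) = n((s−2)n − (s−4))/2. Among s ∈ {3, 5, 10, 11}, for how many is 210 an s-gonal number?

s = 3: P(3, 20) = 210. ✓
s = 5: P(5, 12) = 210. ✓
s = 10: P(10, 7) = 175 and P(10, 8) = 232; 210 is not s-gonal.
s = 11: P(11, 7) = 196 and P(11, 8) = 260; 210 is not s-gonal.
Hits: s ∈ {3, 5} → 2.

2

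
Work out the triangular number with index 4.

The 4th triangular number is n(n+1)/2 with n = 4.
4·5/2 = 20/2 = 10.

10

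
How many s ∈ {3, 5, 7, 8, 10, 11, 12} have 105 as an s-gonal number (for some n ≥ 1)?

s = 3: P(3, 14) = 105. ✓
s = 5: P(5, 8) = 92 and P(5, 9) = 117; 105 is not s-gonal.
s = 7: P(7, 6) = 81 and P(7, 7) = 112; 105 is not s-gonal.
s = 8: P(8, 6) = 96 and P(8, 7) = 133; 105 is not s-gonal.
s = 10: P(10, 5) = 85 and P(10, 6) = 126; 105 is not s-gonal.
s = 11: P(11, 5) = 95 and P(11, 6) = 141; 105 is not s-gonal.
s = 12: P(12, 5) = 105. ✓
Hits: s ∈ {3, 12} → 2.

2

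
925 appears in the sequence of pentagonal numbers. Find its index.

Set n(3n−1)/2 = 925, giving 3n² − n − 1850 = 0.
So n = (1 + 149) / 6 = 150/6 = 25.

25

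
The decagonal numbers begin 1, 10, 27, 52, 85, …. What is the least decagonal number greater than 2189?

2232

Solve n(4n−3) > 2189 for integer n.
The largest n with value ≤ 2189 is 23 (since 2047 ≤ 2189 < 2232), so the first above is n = 24, value 2232.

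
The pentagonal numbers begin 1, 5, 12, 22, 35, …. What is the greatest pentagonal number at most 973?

Solve n(3n−1)/2 ≤ 973 for integer n.
n = 25 gives 925 ≤ 973, while n = 26 gives 1001 > 973; so the answer is 925.

925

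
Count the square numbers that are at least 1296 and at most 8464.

The n-th square number is n².
Smallest index with value ≥ 1296: n = 36 (giving 1296).
Largest index with value ≤ 8464: n = 92 (giving 8464).
Indices 36 through 92: 57 terms.

57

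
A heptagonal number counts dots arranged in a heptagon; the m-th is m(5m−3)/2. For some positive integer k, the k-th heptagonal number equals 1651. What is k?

26

Set n(5n−3)/2 = 1651, giving 5n² − 3n − 3302 = 0.
The discriminant is 9 + 40·1651 = 66049, and √66049 = 257.
So n = (3 + 257) / 10 = 260/10 = 26.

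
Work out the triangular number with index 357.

The 357th triangular number is n(n+1)/2 with n = 357.
357·358/2 = 127806/2 = 63903.

63903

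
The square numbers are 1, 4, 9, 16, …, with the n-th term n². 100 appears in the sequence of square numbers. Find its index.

10

We need n² = 100, so n = √100 = 10.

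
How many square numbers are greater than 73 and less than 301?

The n-th square number is n².
Smallest index with value > 73: n = 9 (giving 81).
Largest index with value < 301: n = 17 (giving 289).
Indices 9 through 17: 9 terms.

9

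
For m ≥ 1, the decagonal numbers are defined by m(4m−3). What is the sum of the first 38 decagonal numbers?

Σ i(4i−3) = 4Σi² − 3Σi over i = 1..38.
Σi = 741 and Σi² = 19019.
4·19019 − 3·741 = 73853.

73853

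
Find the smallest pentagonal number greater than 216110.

Solve n(3n−1)/2 > 216110 for integer n.
The largest n with value ≤ 216110 is 379 (since 215272 ≤ 216110 < 216410), so the first above is n = 380, value 216410.

216410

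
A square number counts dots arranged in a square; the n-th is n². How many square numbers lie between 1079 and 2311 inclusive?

16

The n-th square number is n².
Smallest index with value ≥ 1079: n = 33 (giving 1089).
Largest index with value ≤ 2311: n = 48 (giving 2304).
Indices 33 through 48: 16 terms.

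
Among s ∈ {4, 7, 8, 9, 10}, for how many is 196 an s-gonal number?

s = 4: P(4, 14) = 196. ✓
s = 7: P(7, 9) = 189 and P(7, 10) = 235; 196 is not s-gonal.
s = 8: P(8, 8) = 176 and P(8, 9) = 225; 196 is not s-gonal.
s = 9: P(9, 7) = 154 and P(9, 8) = 204; 196 is not s-gonal.
s = 10: P(10, 7) = 175 and P(10, 8) = 232; 196 is not s-gonal.
Hits: s ∈ {4} → 1.

1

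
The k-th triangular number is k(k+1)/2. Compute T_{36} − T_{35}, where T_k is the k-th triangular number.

Consecutive triangular numbers differ by n: T_{36} − T_{35} = 36.

36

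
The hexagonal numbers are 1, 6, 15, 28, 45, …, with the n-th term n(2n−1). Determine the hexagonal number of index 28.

1540

The 28th hexagonal number is n(2n−1) with n = 28.
28·(2·28 − 1) = 28·55 = 1540.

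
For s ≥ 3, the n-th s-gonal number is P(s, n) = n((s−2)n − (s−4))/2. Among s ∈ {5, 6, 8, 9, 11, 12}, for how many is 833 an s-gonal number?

2

s = 5: P(5, 23) = 782 and P(5, 24) = 852; 833 is not s-gonal.
s = 6: P(6, 20) = 780 and P(6, 21) = 861; 833 is not s-gonal.
s = 8: P(8, 17) = 833. ✓
s = 9: P(9, 15) = 750 and P(9, 16) = 856; 833 is not s-gonal.
s = 11: P(11, 14) = 833. ✓
s = 12: P(12, 13) = 793 and P(12, 14) = 924; 833 is not s-gonal.
Hits: s ∈ {8, 11} → 2.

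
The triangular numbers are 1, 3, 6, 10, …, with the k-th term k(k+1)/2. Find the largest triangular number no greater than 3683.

Solve n(n+1)/2 ≤ 3683 for integer n.
n = 85 gives 3655 ≤ 3683, while n = 86 gives 3741 > 3683; so the answer is 3655.

3655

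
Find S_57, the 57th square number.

3249

The 57th square number is n² with n = 57.
57² = 3249.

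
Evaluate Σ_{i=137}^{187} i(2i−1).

2690726

Σ i(2i−1) = 2Σi² − Σi over i = 137..187.
Σi = 17578 − 9316 = 8262 and Σi² = 2197250 − 847756 = 1349494.
2·1349494 − 1·8262 = 2690726.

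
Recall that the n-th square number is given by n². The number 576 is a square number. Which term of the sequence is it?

We need n² = 576, so n = √576 = 24.

24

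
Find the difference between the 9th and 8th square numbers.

17

n² − (n−1)² = 2n − 1, so 9² − 8² = 2·9 − 1 = 17.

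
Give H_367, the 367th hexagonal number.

269011

The 367th hexagonal number is n(2n−1) with n = 367.
367·(2·367 − 1) = 367·733 = 269011.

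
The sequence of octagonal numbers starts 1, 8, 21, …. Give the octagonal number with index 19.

19·(3·19 − 2) = 19·55 = 1045.

1045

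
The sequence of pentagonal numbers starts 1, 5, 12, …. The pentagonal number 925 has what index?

25

Set n(3n−1)/2 = 925, giving 3n² − n − 1850 = 0.
So n = (1 + 149) / 6 = 150/6 = 25.
Check: 25·(3·25 − 1)/2 = 925. ✓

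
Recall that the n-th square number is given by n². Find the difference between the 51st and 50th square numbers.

101

n² − (n−1)² = 2n − 1, so 51² − 50² = 2·51 − 1 = 101.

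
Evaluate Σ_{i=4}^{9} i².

271

Σ_{i=4}^{9} i² = 285 − 14 = 271.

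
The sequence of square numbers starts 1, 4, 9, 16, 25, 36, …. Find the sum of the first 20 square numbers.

2870

Σ_{i=1}^{20} i² = 20·21·41/6 = 2870.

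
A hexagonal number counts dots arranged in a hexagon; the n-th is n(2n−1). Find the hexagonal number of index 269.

The 269th hexagonal number is n(2n−1) with n = 269.
269·(2·269 − 1) = 269·537 = 144453.

144453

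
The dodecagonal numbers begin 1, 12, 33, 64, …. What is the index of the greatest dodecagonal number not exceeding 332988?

Solve n(5n−4) ≤ 332988 for integer n.
n = 258 gives 331788 ≤ 332988, while n = 259 gives 334369 > 332988; so the answer is index 258.

258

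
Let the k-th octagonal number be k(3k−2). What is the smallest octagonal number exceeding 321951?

Solve n(3n−2) > 321951 for integer n.
The largest n with value ≤ 321951 is 327 (since 320133 ≤ 321951 < 322096), so the first above is n = 328, value 322096.

322096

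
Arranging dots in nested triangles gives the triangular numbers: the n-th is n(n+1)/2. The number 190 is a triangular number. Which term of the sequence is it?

Set n(n+1)/2 = 190, giving n² + n − 380 = 0.
The discriminant is 1 + 8·190 = 1521, and √1521 = 39.
So n = (-1 + 39) / 2 = 38/2 = 19.

19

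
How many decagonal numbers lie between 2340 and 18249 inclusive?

The n-th decagonal number is n(4n−3).
Smallest index with value ≥ 2340: n = 25 (giving 2425).
Largest index with value ≤ 18249: n = 67 (giving 17755).
Indices 25 through 67: 43 terms.

43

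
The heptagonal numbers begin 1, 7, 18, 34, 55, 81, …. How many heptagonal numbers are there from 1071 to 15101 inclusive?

58

The n-th heptagonal number is n(5n−3)/2.
Smallest index with value ≥ 1071: n = 21 (giving 1071).
Largest index with value ≤ 15101: n = 78 (giving 15093).
Indices 21 through 78: 58 terms.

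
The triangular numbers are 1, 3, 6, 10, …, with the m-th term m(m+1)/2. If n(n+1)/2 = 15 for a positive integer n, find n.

5

Set n(n+1)/2 = 15, giving n² + n − 30 = 0.
So n = (-1 + 11) / 2 = 10/2 = 5.
Check: 5·6/2 = 15. ✓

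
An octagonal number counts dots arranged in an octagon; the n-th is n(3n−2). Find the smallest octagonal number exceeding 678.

Solve n(3n−2) > 678 for integer n.
The largest n with value ≤ 678 is 15 (since 645 ≤ 678 < 736), so the first above is n = 16, value 736.

736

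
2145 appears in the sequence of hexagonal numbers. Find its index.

33

Set n(2n−1) = 2145, giving 2n² − n − 2145 = 0.
The discriminant is 1 + 8·2145 = 17161, and √17161 = 131.
So n = (1 + 131) / 4 = 132/4 = 33.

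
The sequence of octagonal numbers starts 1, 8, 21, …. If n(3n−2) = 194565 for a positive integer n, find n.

Set n(3n−2) = 194565, giving 3n² − 2n − 194565 = 0.
The discriminant is 4 + 12·194565 = 2334784, and √2334784 = 1528.
So n = (2 + 1528) / 6 = 1530/6 = 255.
Check: 255·(3·255 − 2) = 194565. ✓

255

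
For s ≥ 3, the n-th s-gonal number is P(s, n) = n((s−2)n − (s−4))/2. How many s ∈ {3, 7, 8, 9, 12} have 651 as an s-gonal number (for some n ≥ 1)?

s = 3: P(3, 35) = 630 and P(3, 36) = 666; 651 is not s-gonal.
s = 7: P(7, 16) = 616 and P(7, 17) = 697; 651 is not s-gonal.
s = 8: P(8, 15) = 645 and P(8, 16) = 736; 651 is not s-gonal.
s = 9: P(9, 14) = 651. ✓
s = 12: P(12, 11) = 561 and P(12, 12) = 672; 651 is not s-gonal.
Hits: s ∈ {9} → 1.

1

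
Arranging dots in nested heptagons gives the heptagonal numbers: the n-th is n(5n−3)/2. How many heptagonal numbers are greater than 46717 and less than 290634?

The n-th heptagonal number is n(5n−3)/2.
Smallest index with value > 46717: n = 138 (giving 47403).
Largest index with value < 290634: n = 341 (giving 290191).
Indices 138 through 341: 204 terms.

204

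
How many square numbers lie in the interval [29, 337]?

13

The n-th square number is n².
Smallest index with value ≥ 29: n = 6 (giving 36).
Largest index with value ≤ 337: n = 18 (giving 324).
Indices 6 through 18: 13 terms.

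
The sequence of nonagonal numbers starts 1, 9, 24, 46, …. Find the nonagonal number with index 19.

The 19th nonagonal number is n(7n−5)/2 with n = 19.
19·(7·19 − 5)/2 = 19·128/2 = 19·64 = 1216.

1216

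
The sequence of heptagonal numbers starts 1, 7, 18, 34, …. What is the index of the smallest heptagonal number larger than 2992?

35

Solve n(5n−3)/2 > 2992 for integer n.
The largest n with value ≤ 2992 is 34 (since 2839 ≤ 2992 < 3010), so the first above is n = 35, value 3010.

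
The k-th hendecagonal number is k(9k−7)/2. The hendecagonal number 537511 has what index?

Set n(9n−7)/2 = 537511, giving 9n² − 7n − 1075022 = 0.
The discriminant is 49 + 72·537511 = 38700841, and √38700841 = 6221.
So n = (7 + 6221) / 18 = 6228/18 = 346.
Check: 346·(9·346 − 7)/2 = 537511. ✓

346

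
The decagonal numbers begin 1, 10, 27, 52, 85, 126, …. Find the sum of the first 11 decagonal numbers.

1826

Σ i(4i−3) = 4Σi² − 3Σi over i = 1..11.
Σi = 66 and Σi² = 506.
4·506 − 3·66 = 1826.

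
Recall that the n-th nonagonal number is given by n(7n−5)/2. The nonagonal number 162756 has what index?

216

Set n(7n−5)/2 = 162756, giving 7n² − 5n − 325512 = 0.
The discriminant is 25 + 56·162756 = 9114361, and √9114361 = 3019.
So n = (5 + 3019) / 14 = 3024/14 = 216.
Check: 216·(7·216 − 5)/2 = 162756. ✓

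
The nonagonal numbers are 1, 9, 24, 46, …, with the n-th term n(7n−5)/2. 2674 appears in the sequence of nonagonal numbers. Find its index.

28

Set n(7n−5)/2 = 2674, giving 7n² − 5n − 5348 = 0.
The discriminant is 25 + 56·2674 = 149769, and √149769 = 387.
So n = (5 + 387) / 14 = 392/14 = 28.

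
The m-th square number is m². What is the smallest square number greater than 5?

Solve n² > 5 for integer n.
The largest n with value ≤ 5 is 2 (since 4 ≤ 5 < 9), so the first above is n = 3, value 9.

9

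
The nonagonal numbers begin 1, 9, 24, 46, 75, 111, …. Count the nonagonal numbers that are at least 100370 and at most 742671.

The n-th nonagonal number is n(7n−5)/2.
Smallest index with value ≥ 100370: n = 170 (giving 100725).
Largest index with value ≤ 742671: n = 461 (giving 742671).
Indices 170 through 461: 292 terms.

292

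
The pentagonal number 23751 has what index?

126

Set n(3n−1)/2 = 23751, giving 3n² − n − 47502 = 0.
The discriminant is 1 + 24·23751 = 570025, and √570025 = 755.
So n = (1 + 755) / 6 = 756/6 = 126.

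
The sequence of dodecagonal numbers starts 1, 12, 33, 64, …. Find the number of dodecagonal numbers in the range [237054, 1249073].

282

The n-th dodecagonal number is n(5n−4).
Smallest index with value ≥ 237054: n = 219 (giving 238929).
Largest index with value ≤ 1249073: n = 500 (giving 1248000).
Indices 219 through 500: 282 terms.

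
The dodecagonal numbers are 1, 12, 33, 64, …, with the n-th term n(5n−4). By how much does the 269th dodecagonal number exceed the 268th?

2681

Consecutive dodecagonal numbers differ by 10n − 9: here 10·269 − 9 = 2681.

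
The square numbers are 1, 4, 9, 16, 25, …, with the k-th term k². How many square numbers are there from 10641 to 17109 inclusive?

27

The n-th square number is n².
Smallest index with value ≥ 10641: n = 104 (giving 10816).
Largest index with value ≤ 17109: n = 130 (giving 16900).
Indices 104 through 130: 27 terms.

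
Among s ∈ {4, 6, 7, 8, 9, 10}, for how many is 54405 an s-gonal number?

2

s = 4: P(4, 233) = 54289 and P(4, 234) = 54756; 54405 is not s-gonal.
s = 6: P(6, 165) = 54285 and P(6, 166) = 54946; 54405 is not s-gonal.
s = 7: P(7, 147) = 53802 and P(7, 148) = 54538; 54405 is not s-gonal.
s = 8: P(8, 135) = 54405. ✓
s = 9: P(9, 125) = 54375 and P(9, 126) = 55251; 54405 is not s-gonal.
s = 10: P(10, 117) = 54405. ✓
Hits: s ∈ {8, 10} → 2.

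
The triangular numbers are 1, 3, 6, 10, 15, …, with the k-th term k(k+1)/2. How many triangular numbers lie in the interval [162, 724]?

The n-th triangular number is n(n+1)/2.
Smallest index with value ≥ 162: n = 18 (giving 171).
Largest index with value ≤ 724: n = 37 (giving 703).
Indices 18 through 37: 20 terms.

20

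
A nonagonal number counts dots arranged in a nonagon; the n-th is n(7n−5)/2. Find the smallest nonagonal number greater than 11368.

11629

Solve n(7n−5)/2 > 11368 for integer n.
The largest n with value ≤ 11368 is 57 (since 11229 ≤ 11368 < 11629), so the first above is n = 58, value 11629.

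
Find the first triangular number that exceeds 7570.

Solve n(n+1)/2 > 7570 for integer n.
The largest n with value ≤ 7570 is 122 (since 7503 ≤ 7570 < 7626), so the first above is n = 123, value 7626.

7626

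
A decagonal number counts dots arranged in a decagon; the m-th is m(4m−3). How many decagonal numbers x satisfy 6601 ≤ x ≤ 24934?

The n-th decagonal number is n(4n−3).
Smallest index with value ≥ 6601: n = 41 (giving 6601).
Largest index with value ≤ 24934: n = 79 (giving 24727).
Indices 41 through 79: 39 terms.

39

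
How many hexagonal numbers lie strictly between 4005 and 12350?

The n-th hexagonal number is n(2n−1).
Smallest index with value > 4005: n = 46 (giving 4186).
Largest index with value < 12350: n = 78 (giving 12090).
Indices 46 through 78: 33 terms.

33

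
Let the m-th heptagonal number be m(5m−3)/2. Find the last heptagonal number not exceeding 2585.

2512

Solve n(5n−3)/2 ≤ 2585 for integer n.
n = 32 gives 2512 ≤ 2585, while n = 33 gives 2673 > 2585; so the answer is 2512.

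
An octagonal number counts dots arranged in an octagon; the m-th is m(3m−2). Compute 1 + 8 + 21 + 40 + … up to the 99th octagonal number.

975150

Σ i(3i−2) = 3Σi² − 2Σi over i = 1..99.
Σi = 4950 and Σi² = 328350.
3·328350 − 2·4950 = 975150.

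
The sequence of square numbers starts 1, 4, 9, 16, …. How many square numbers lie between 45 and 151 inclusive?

6

The n-th square number is n².
Smallest index with value ≥ 45: n = 7 (giving 49).
Largest index with value ≤ 151: n = 12 (giving 144).
Indices 7 through 12: 6 terms.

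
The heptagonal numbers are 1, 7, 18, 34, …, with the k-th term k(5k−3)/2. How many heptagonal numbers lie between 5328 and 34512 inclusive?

71

The n-th heptagonal number is n(5n−3)/2.
Smallest index with value ≥ 5328: n = 47 (giving 5452).
Largest index with value ≤ 34512: n = 117 (giving 34047).
Indices 47 through 117: 71 terms.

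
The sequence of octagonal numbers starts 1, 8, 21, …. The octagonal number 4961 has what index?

Set n(3n−2) = 4961, giving 3n² − 2n − 4961 = 0.
The discriminant is 4 + 12·4961 = 59536, and √59536 = 244.
So n = (2 + 244) / 6 = 246/6 = 41.

41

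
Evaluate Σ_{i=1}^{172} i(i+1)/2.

Σ i(i+1)/2 = (Σi² + Σi) / 2 over i = 1..172.
Σi = 14878 and Σi² = 1710970.
(1·1710970 + 1·14878) / 2 = 1725848/2 = 862924.

862924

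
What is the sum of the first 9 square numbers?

Σ_{i=1}^{9} i² = 9·10·19/6 = 285.

285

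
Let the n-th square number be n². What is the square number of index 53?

53² = 2809.

2809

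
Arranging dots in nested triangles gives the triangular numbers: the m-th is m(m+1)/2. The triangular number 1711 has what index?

58

Set n(n+1)/2 = 1711, giving n² + n − 3422 = 0.
So n = (-1 + 117) / 2 = 116/2 = 58.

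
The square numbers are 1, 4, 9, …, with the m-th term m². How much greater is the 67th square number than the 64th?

67² = 4489 and 64² = 4096.
Difference: 4489 − 4096 = 393.

393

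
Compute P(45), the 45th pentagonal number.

3015

The 45th pentagonal number is n(3n−1)/2 with n = 45.
45·(3·45 − 1)/2 = 45·134/2 = 45·67 = 3015.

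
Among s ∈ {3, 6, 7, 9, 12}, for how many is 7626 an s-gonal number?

2

s = 3: P(3, 123) = 7626. ✓
s = 6: P(6, 62) = 7626. ✓
s = 7: P(7, 55) = 7480 and P(7, 56) = 7756; 7626 is not s-gonal.
s = 9: P(9, 47) = 7614 and P(9, 48) = 7944; 7626 is not s-gonal.
s = 12: P(12, 39) = 7449 and P(12, 40) = 7840; 7626 is not s-gonal.
Hits: s ∈ {3, 6} → 2.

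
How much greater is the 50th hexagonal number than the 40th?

1790

50·(2·50 − 1) = 4950 and 40·(2·40 − 1) = 3160.
Difference: 4950 − 3160 = 1790.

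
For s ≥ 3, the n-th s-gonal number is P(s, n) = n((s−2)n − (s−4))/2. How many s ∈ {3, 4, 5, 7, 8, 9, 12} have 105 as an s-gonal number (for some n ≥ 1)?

2

s = 3: P(3, 14) = 105. ✓
s = 4: P(4, 10) = 100 and P(4, 11) = 121; 105 is not s-gonal.
s = 5: P(5, 8) = 92 and P(5, 9) = 117; 105 is not s-gonal.
s = 7: P(7, 6) = 81 and P(7, 7) = 112; 105 is not s-gonal.
s = 8: P(8, 6) = 96 and P(8, 7) = 133; 105 is not s-gonal.
s = 9: P(9, 5) = 75 and P(9, 6) = 111; 105 is not s-gonal.
s = 12: P(12, 5) = 105. ✓
Hits: s ∈ {3, 12} → 2.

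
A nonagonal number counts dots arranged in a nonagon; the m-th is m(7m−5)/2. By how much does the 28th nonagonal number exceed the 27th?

Consecutive nonagonal numbers differ by 7n − 6: here 7·28 − 6 = 190.

190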